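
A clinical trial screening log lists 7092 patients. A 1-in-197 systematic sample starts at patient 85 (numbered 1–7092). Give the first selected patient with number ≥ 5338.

5404

k = 197
Steps past start: ⌈(5338 − 85)/197⌉ = ⌈5253/197⌉ = 27
Selected patient: 85 + 27×197 = 5404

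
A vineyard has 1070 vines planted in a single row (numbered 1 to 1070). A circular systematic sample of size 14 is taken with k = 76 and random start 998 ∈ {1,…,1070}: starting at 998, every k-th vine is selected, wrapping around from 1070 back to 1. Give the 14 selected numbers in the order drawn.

998, 4, 80, 156, 232, 308, 384, 460, 536, 612, 688, 764, 840, 916

Selection 1: 998
Selection 2: 998 + 76 = 1074 → 1074 − 1070 = 4
Selection 3: 4 + 76 = 80
Selection 4: 80 + 76 = 156
Selection 5: 156 + 76 = 232
Selection 6: 232 + 76 = 308
Selection 7: 308 + 76 = 384
Selection 8: 384 + 76 = 460
Selection 9: 460 + 76 = 536
Selection 10: 536 + 76 = 612
Selection 11: 612 + 76 = 688
Selection 12: 688 + 76 = 764
Selection 13: 764 + 76 = 840
Selection 14: 840 + 76 = 916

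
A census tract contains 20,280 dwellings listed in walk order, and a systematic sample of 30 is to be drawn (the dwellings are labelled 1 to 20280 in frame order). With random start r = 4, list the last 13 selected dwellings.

11496, 12172, 12848, 13524, 14200, 14876, 15552, 16228, 16904, 17580, 18256, 18932, 19608

k = N/n = 20280/30 = 676
18th selection = 4 + 17×676 = 11496
19th: 11496 + 676 = 12172
20th: 12172 + 676 = 12848
21st: 12848 + 676 = 13524
22nd: 13524 + 676 = 14200
23rd: 14200 + 676 = 14876
24th: 14876 + 676 = 15552
25th: 15552 + 676 = 16228
26th: 16228 + 676 = 16904
27th: 16904 + 676 = 17580
28th: 17580 + 676 = 18256
29th: 18256 + 676 = 18932
30th: 18932 + 676 = 19608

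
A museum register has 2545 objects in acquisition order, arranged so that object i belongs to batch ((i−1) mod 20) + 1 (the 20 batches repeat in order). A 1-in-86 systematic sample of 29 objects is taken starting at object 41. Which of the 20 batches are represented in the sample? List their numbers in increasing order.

1, 3, 5, 7, 9, 11, 13, 15, 17, 19

Consecutive selections differ by k = 86, so their batch numbers differ by 86 mod 20 = 6.
gcd(86, 20) = 2, so the sample visits 20/2 = 10 distinct residues mod 20.
Start 41 is batch 1; the batches hit are 1, 3, 5, 7, 9, 11, 13, 15, 17, 19.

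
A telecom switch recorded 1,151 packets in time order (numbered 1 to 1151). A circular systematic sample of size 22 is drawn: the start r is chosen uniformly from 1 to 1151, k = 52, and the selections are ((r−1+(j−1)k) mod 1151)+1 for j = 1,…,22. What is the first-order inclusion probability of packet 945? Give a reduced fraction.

For each position j, as r ranges over 1…1151 the j-th selection hits every packet exactly once, so packet 945 is selected for exactly 22 of the 1151 starts.
Inclusion probability = 22/1151.

22/1151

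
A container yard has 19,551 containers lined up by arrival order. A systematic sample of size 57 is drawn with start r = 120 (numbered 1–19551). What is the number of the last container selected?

19328

k = 19551/57 = 343
57th selection = r + (57−1)·k = 120 + 56×343 = 120 + 19208 = 19328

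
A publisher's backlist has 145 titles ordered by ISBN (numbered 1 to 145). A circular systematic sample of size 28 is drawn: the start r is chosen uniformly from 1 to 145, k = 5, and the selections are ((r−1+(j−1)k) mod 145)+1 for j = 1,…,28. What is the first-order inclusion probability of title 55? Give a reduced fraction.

For each position j, as r ranges over 1…145 the j-th selection hits every title exactly once, so title 55 is selected for exactly 28 of the 145 starts.
Inclusion probability = 28/145.

28/145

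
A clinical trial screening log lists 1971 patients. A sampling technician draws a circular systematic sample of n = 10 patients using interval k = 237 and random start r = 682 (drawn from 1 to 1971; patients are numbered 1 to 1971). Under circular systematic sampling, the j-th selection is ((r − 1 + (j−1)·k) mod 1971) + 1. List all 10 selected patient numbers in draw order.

682, 919, 1156, 1393, 1630, 1867, 133, 370, 607, 844

Selection 1: 682
Selection 2: 682 + 237 = 919
Selection 3: 919 + 237 = 1156
Selection 4: 1156 + 237 = 1393
Selection 5: 1393 + 237 = 1630
Selection 6: 1630 + 237 = 1867
Selection 7: 1867 + 237 = 2104 → 2104 − 1971 = 133
Selection 8: 133 + 237 = 370
Selection 9: 370 + 237 = 607
Selection 10: 607 + 237 = 844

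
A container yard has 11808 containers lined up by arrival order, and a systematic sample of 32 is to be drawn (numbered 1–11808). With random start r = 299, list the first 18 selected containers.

299, 668, 1037, 1406, 1775, 2144, 2513, 2882, 3251, 3620, 3989, 4358, 4727, 5096, 5465, 5834, 6203, 6572

k = N/n = 11808/32 = 369
container 1: 299
container 2: 299 + 369 = 668
container 3: 668 + 369 = 1037
container 4: 1037 + 369 = 1406
container 5: 1406 + 369 = 1775
container 6: 1775 + 369 = 2144
container 7: 2144 + 369 = 2513
container 8: 2513 + 369 = 2882
container 9: 2882 + 369 = 3251
container 10: 3251 + 369 = 3620
container 11: 3620 + 369 = 3989
container 12: 3989 + 369 = 4358
container 13: 4358 + 369 = 4727
container 14: 4727 + 369 = 5096
container 15: 5096 + 369 = 5465
container 16: 5465 + 369 = 5834
container 17: 5834 + 369 = 6203
container 18: 6203 + 369 = 6572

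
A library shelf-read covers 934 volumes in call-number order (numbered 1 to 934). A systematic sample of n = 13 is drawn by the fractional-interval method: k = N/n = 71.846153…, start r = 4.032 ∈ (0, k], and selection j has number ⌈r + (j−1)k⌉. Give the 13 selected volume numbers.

5, 76, 148, 220, 292, 364, 436, 507, 579, 651, 723, 795, 867

j=1: r + 0k = 4.032 → ⌈·⌉ = 5
j=2: r + 1k = 75.878153… → ⌈·⌉ = 76
j=3: r + 2k = 147.724307… → ⌈·⌉ = 148
j=4: r + 3k = 219.570461… → ⌈·⌉ = 220
j=5: r + 4k = 291.416615… → ⌈·⌉ = 292
j=6: r + 5k = 363.262769… → ⌈·⌉ = 364
j=7: r + 6k = 435.108923… → ⌈·⌉ = 436
j=8: r + 7k = 506.955076… → ⌈·⌉ = 507
j=9: r + 8k = 578.801230… → ⌈·⌉ = 579
j=10: r + 9k = 650.647384… → ⌈·⌉ = 651
j=11: r + 10k = 722.493538… → ⌈·⌉ = 723
j=12: r + 11k = 794.339692… → ⌈·⌉ = 795
j=13: r + 12k = 866.185846… → ⌈·⌉ = 867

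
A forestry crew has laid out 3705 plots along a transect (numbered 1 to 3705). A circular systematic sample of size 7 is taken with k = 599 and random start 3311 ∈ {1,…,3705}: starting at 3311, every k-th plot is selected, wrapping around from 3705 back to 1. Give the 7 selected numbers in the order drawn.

Selection 1: 3311
Selection 2: 3311 + 599 = 3910 → 3910 − 3705 = 205
Selection 3: 205 + 599 = 804
Selection 4: 804 + 599 = 1403
Selection 5: 1403 + 599 = 2002
Selection 6: 2002 + 599 = 2601
Selection 7: 2601 + 599 = 3200

3311, 205, 804, 1403, 2002, 2601, 3200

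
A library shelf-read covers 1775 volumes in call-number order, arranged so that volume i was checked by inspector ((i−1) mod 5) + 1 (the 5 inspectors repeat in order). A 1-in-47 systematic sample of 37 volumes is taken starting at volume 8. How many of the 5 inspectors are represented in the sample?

Consecutive selections differ by k = 47, so their inspector numbers differ by 47 mod 5 = 2.
gcd(47, 5) = 1, so the sample visits 5/1 = 5 distinct residues mod 5.
Start 8 is inspector 3; the inspectors hit are 1, 2, 3, 4, 5.

5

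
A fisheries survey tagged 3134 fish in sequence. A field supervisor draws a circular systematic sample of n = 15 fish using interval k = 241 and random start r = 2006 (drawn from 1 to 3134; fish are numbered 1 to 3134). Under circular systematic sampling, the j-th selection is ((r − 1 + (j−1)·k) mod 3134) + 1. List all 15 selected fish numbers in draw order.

2006, 2247, 2488, 2729, 2970, 77, 318, 559, 800, 1041, 1282, 1523, 1764, 2005, 2246

Selection 1: 2006
Selection 2: 2006 + 241 = 2247
Selection 3: 2247 + 241 = 2488
Selection 4: 2488 + 241 = 2729
Selection 5: 2729 + 241 = 2970
Selection 6: 2970 + 241 = 3211 → 3211 − 3134 = 77
Selection 7: 77 + 241 = 318
Selection 8: 318 + 241 = 559
Selection 9: 559 + 241 = 800
Selection 10: 800 + 241 = 1041
Selection 11: 1041 + 241 = 1282
Selection 12: 1282 + 241 = 1523
Selection 13: 1523 + 241 = 1764
Selection 14: 1764 + 241 = 2005
Selection 15: 2005 + 241 = 2246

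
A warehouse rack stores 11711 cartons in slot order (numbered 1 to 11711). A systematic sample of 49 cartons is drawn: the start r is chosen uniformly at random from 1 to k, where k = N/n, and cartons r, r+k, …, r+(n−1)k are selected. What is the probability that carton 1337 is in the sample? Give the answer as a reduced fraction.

1/239

k = 11711/49 = 239.
Carton 1337 is selected iff r ≡ 1337 (mod 239); exactly one such r in {1,…,239}.
Inclusion probability = 1/239.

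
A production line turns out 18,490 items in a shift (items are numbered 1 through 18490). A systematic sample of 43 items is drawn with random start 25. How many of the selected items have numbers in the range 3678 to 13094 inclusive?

k = 18490/43 = 430
First selection ≥ 3678: 25 + ⌈(3678−25)/430⌉·430 = 25 + 9×430 = 3895
Last selection ≤ 13094: 25 + ⌊(13094−25)/430⌋·430 = 25 + 30×430 = 12925
Count = 30 − 9 + 1 = 22

22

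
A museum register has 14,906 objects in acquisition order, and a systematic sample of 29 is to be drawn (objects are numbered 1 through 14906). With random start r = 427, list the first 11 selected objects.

427, 941, 1455, 1969, 2483, 2997, 3511, 4025, 4539, 5053, 5567

k = N/n = 14906/29 = 514
object 1: 427
object 2: 427 + 514 = 941
object 3: 941 + 514 = 1455
object 4: 1455 + 514 = 1969
object 5: 1969 + 514 = 2483
object 6: 2483 + 514 = 2997
object 7: 2997 + 514 = 3511
object 8: 3511 + 514 = 4025
object 9: 4025 + 514 = 4539
object 10: 4539 + 514 = 5053
object 11: 5053 + 514 = 5567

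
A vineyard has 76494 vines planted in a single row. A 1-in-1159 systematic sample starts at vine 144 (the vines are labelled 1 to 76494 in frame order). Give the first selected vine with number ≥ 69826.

70843

k = 1159
Steps past start: ⌈(69826 − 144)/1159⌉ = ⌈69682/1159⌉ = 61
Selected vine: 144 + 61×1159 = 70843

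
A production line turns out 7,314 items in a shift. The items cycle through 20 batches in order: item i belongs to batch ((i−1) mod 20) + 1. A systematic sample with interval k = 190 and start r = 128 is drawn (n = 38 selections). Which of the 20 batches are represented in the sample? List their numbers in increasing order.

8, 18

Consecutive selections differ by k = 190, so their batch numbers differ by 190 mod 20 = 10.
gcd(190, 20) = 10, so the sample visits 20/10 = 2 distinct residues mod 20.
Start 128 is batch 8; the batches hit are 8, 18.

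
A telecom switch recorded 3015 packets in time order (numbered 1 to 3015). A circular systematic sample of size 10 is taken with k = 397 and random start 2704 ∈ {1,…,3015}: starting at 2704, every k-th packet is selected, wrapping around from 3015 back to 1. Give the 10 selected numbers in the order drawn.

Selection 1: 2704
Selection 2: 2704 + 397 = 3101 → 3101 − 3015 = 86
Selection 3: 86 + 397 = 483
Selection 4: 483 + 397 = 880
Selection 5: 880 + 397 = 1277
Selection 6: 1277 + 397 = 1674
Selection 7: 1674 + 397 = 2071
Selection 8: 2071 + 397 = 2468
Selection 9: 2468 + 397 = 2865
Selection 10: 2865 + 397 = 3262 → 3262 − 3015 = 247

2704, 86, 483, 880, 1277, 1674, 2071, 2468, 2865, 247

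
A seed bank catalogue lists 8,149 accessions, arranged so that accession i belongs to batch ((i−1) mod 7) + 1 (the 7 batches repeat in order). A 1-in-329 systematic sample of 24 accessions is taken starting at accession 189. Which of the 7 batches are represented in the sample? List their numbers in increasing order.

Consecutive selections differ by k = 329, so their batch numbers differ by 329 mod 7 = 0.
gcd(329, 7) = 7, so the sample visits 7/7 = 1 distinct residues mod 7.
Start 189 is batch 7; the batches hit are 7.

7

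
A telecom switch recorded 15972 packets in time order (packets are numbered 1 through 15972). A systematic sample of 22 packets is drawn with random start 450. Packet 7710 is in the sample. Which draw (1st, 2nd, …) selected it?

11

k = 15972/22 = 726
position = (7710 − 450)/726 + 1 = 7260/726 + 1 = 10 + 1 = 11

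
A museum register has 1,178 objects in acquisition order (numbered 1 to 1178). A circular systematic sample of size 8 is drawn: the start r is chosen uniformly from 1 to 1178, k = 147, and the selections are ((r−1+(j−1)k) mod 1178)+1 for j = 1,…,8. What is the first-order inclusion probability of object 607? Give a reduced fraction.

4/589

For each position j, as r ranges over 1…1178 the j-th selection hits every object exactly once, so object 607 is selected for exactly 8 of the 1178 starts.
Inclusion probability = 8/1178 = 4/589.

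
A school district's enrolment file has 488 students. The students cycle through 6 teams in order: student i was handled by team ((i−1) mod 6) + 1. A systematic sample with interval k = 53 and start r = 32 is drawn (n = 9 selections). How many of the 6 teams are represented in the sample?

Consecutive selections differ by k = 53, so their team numbers differ by 53 mod 6 = 5.
gcd(53, 6) = 1, so the sample visits 6/1 = 6 distinct residues mod 6.
Start 32 is team 2; the teams hit are 1, 2, 3, 4, 5, 6.

6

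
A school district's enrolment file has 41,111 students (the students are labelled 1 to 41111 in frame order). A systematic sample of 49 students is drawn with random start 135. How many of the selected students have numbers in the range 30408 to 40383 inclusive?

11

k = 41111/49 = 839
First selection ≥ 30408: 135 + ⌈(30408−135)/839⌉·839 = 135 + 37×839 = 31178
Last selection ≤ 40383: 135 + ⌊(40383−135)/839⌋·839 = 135 + 47×839 = 39568
Count = 47 − 37 + 1 = 11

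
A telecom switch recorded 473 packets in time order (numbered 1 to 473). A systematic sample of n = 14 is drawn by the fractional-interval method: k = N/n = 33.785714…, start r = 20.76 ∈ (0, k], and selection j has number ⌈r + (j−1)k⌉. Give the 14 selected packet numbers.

21, 55, 89, 123, 156, 190, 224, 258, 292, 325, 359, 393, 427, 460

j=1: r + 0k = 20.76 → ⌈·⌉ = 21
j=2: r + 1k = 54.545714… → ⌈·⌉ = 55
j=3: r + 2k = 88.331428… → ⌈·⌉ = 89
j=4: r + 3k = 122.117142… → ⌈·⌉ = 123
j=5: r + 4k = 155.902857… → ⌈·⌉ = 156
j=6: r + 5k = 189.688571… → ⌈·⌉ = 190
j=7: r + 6k = 223.474285… → ⌈·⌉ = 224
j=8: r + 7k = 257.26 → ⌈·⌉ = 258
j=9: r + 8k = 291.045714… → ⌈·⌉ = 292
j=10: r + 9k = 324.831428… → ⌈·⌉ = 325
j=11: r + 10k = 358.617142… → ⌈·⌉ = 359
j=12: r + 11k = 392.402857… → ⌈·⌉ = 393
j=13: r + 12k = 426.188571… → ⌈·⌉ = 427
j=14: r + 13k = 459.974285… → ⌈·⌉ = 460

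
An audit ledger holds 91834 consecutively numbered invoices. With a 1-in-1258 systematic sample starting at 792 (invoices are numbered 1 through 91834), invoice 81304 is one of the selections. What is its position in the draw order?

65

k = 1258
position = (81304 − 792)/1258 + 1 = 80512/1258 + 1 = 64 + 1 = 65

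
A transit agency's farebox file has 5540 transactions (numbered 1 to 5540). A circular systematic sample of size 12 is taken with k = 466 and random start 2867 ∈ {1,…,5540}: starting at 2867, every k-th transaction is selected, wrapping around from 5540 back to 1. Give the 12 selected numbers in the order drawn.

2867, 3333, 3799, 4265, 4731, 5197, 123, 589, 1055, 1521, 1987, 2453

Selection 1: 2867
Selection 2: 2867 + 466 = 3333
Selection 3: 3333 + 466 = 3799
Selection 4: 3799 + 466 = 4265
Selection 5: 4265 + 466 = 4731
Selection 6: 4731 + 466 = 5197
Selection 7: 5197 + 466 = 5663 → 5663 − 5540 = 123
Selection 8: 123 + 466 = 589
Selection 9: 589 + 466 = 1055
Selection 10: 1055 + 466 = 1521
Selection 11: 1521 + 466 = 1987
Selection 12: 1987 + 466 = 2453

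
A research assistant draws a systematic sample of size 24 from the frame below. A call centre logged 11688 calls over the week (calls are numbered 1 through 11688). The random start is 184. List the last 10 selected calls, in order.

k = N/n = 11688/24 = 487
15th selection = 184 + 14×487 = 7002
16th: 7002 + 487 = 7489
17th: 7489 + 487 = 7976
18th: 7976 + 487 = 8463
19th: 8463 + 487 = 8950
20th: 8950 + 487 = 9437
21st: 9437 + 487 = 9924
22nd: 9924 + 487 = 10411
23rd: 10411 + 487 = 10898
24th: 10898 + 487 = 11385

7002, 7489, 7976, 8463, 8950, 9437, 9924, 10411, 10898, 11385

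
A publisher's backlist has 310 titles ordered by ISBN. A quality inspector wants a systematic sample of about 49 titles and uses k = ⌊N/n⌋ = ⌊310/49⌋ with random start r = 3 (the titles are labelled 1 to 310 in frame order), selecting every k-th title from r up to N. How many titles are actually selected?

k = ⌊310/49⌋ = 6
Achieved size = ⌊(310 − 3)/6⌋ + 1 = ⌊307/6⌋ + 1 = 51 + 1 = 52
(last selection: 3 + 51×6 = 309 ≤ 310; next would be 315 > 310)

52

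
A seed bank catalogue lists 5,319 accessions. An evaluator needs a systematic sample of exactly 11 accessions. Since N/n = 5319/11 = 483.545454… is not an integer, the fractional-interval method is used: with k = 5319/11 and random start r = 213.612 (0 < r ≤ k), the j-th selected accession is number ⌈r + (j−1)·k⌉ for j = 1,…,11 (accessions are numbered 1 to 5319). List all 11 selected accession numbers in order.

j=1: r + 0k = 213.612 → ⌈·⌉ = 214
j=2: r + 1k = 697.157454… → ⌈·⌉ = 698
j=3: r + 2k = 1180.702909… → ⌈·⌉ = 1181
j=4: r + 3k = 1664.248363… → ⌈·⌉ = 1665
j=5: r + 4k = 2147.793818… → ⌈·⌉ = 2148
j=6: r + 5k = 2631.339272… → ⌈·⌉ = 2632
j=7: r + 6k = 3114.884727… → ⌈·⌉ = 3115
j=8: r + 7k = 3598.430181… → ⌈·⌉ = 3599
j=9: r + 8k = 4081.975636… → ⌈·⌉ = 4082
j=10: r + 9k = 4565.521090… → ⌈·⌉ = 4566
j=11: r + 10k = 5049.066545… → ⌈·⌉ = 5050

214, 698, 1181, 1665, 2148, 2632, 3115, 3599, 4082, 4566, 5050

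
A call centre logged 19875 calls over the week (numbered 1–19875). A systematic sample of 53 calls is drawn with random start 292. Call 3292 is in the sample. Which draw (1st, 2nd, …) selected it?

9

k = 19875/53 = 375
position = (3292 − 292)/375 + 1 = 3000/375 + 1 = 8 + 1 = 9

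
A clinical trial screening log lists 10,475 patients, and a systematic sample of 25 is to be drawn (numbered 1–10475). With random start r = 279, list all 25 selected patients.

279, 698, 1117, 1536, 1955, 2374, 2793, 3212, 3631, 4050, 4469, 4888, 5307, 5726, 6145, 6564, 6983, 7402, 7821, 8240, 8659, 9078, 9497, 9916, 10335

k = N/n = 10475/25 = 419
patient 1: 279
patient 2: 279 + 419 = 698
patient 3: 698 + 419 = 1117
patient 4: 1117 + 419 = 1536
patient 5: 1536 + 419 = 1955
patient 6: 1955 + 419 = 2374
patient 7: 2374 + 419 = 2793
patient 8: 2793 + 419 = 3212
patient 9: 3212 + 419 = 3631
patient 10: 3631 + 419 = 4050
patient 11: 4050 + 419 = 4469
patient 12: 4469 + 419 = 4888
patient 13: 4888 + 419 = 5307
patient 14: 5307 + 419 = 5726
patient 15: 5726 + 419 = 6145
patient 16: 6145 + 419 = 6564
patient 17: 6564 + 419 = 6983
patient 18: 6983 + 419 = 7402
patient 19: 7402 + 419 = 7821
patient 20: 7821 + 419 = 8240
patient 21: 8240 + 419 = 8659
patient 22: 8659 + 419 = 9078
patient 23: 9078 + 419 = 9497
patient 24: 9497 + 419 = 9916
patient 25: 9916 + 419 = 10335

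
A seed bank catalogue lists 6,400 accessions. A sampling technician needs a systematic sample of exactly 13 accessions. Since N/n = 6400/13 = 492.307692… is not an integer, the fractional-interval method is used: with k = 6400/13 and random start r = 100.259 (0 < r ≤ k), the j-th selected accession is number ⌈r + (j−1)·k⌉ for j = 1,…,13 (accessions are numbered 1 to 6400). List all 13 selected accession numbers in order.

101, 593, 1085, 1578, 2070, 2562, 3055, 3547, 4039, 4532, 5024, 5516, 6008

j=1: r + 0k = 100.259 → ⌈·⌉ = 101
j=2: r + 1k = 592.566692… → ⌈·⌉ = 593
j=3: r + 2k = 1084.874384… → ⌈·⌉ = 1085
j=4: r + 3k = 1577.182076… → ⌈·⌉ = 1578
j=5: r + 4k = 2069.489769… → ⌈·⌉ = 2070
j=6: r + 5k = 2561.797461… → ⌈·⌉ = 2562
j=7: r + 6k = 3054.105153… → ⌈·⌉ = 3055
j=8: r + 7k = 3546.412846… → ⌈·⌉ = 3547
j=9: r + 8k = 4038.720538… → ⌈·⌉ = 4039
j=10: r + 9k = 4531.028230… → ⌈·⌉ = 4532
j=11: r + 10k = 5023.335923… → ⌈·⌉ = 5024
j=12: r + 11k = 5515.643615… → ⌈·⌉ = 5516
j=13: r + 12k = 6007.951307… → ⌈·⌉ = 6008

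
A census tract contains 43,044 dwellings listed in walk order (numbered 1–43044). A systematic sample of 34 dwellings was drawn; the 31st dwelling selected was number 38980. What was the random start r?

k = 43044/34 = 1266
r = 38980 − (31−1)×1266 = 38980 − 37980 = 1000

1000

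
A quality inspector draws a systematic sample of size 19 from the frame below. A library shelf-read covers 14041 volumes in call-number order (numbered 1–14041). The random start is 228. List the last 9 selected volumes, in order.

7618, 8357, 9096, 9835, 10574, 11313, 12052, 12791, 13530

k = N/n = 14041/19 = 739
11th selection = 228 + 10×739 = 7618
12th: 7618 + 739 = 8357
13th: 8357 + 739 = 9096
14th: 9096 + 739 = 9835
15th: 9835 + 739 = 10574
16th: 10574 + 739 = 11313
17th: 11313 + 739 = 12052
18th: 12052 + 739 = 12791
19th: 12791 + 739 = 13530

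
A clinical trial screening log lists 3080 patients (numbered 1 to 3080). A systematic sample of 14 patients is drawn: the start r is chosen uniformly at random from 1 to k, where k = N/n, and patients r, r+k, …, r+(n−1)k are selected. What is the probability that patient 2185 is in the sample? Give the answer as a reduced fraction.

1/220

k = 3080/14 = 220.
Patient 2185 is selected iff r ≡ 2185 (mod 220); exactly one such r in {1,…,220}.
Inclusion probability = 1/220.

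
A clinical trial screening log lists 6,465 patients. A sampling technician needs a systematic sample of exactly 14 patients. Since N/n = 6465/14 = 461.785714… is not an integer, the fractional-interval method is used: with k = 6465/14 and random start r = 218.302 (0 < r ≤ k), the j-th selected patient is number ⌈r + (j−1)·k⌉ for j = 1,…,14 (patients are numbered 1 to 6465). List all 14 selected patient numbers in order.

219, 681, 1142, 1604, 2066, 2528, 2990, 3451, 3913, 4375, 4837, 5298, 5760, 6222

j=1: r + 0k = 218.302 → ⌈·⌉ = 219
j=2: r + 1k = 680.087714… → ⌈·⌉ = 681
j=3: r + 2k = 1141.873428… → ⌈·⌉ = 1142
j=4: r + 3k = 1603.659142… → ⌈·⌉ = 1604
j=5: r + 4k = 2065.444857… → ⌈·⌉ = 2066
j=6: r + 5k = 2527.230571… → ⌈·⌉ = 2528
j=7: r + 6k = 2989.016285… → ⌈·⌉ = 2990
j=8: r + 7k = 3450.802 → ⌈·⌉ = 3451
j=9: r + 8k = 3912.587714… → ⌈·⌉ = 3913
j=10: r + 9k = 4374.373428… → ⌈·⌉ = 4375
j=11: r + 10k = 4836.159142… → ⌈·⌉ = 4837
j=12: r + 11k = 5297.944857… → ⌈·⌉ = 5298
j=13: r + 12k = 5759.730571… → ⌈·⌉ = 5760
j=14: r + 13k = 6221.516285… → ⌈·⌉ = 6222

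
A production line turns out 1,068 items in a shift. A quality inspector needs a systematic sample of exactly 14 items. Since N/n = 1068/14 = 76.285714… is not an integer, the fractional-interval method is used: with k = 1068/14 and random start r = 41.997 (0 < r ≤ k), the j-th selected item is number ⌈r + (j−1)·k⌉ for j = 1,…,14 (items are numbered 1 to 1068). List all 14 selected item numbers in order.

j=1: r + 0k = 41.997 → ⌈·⌉ = 42
j=2: r + 1k = 118.282714… → ⌈·⌉ = 119
j=3: r + 2k = 194.568428… → ⌈·⌉ = 195
j=4: r + 3k = 270.854142… → ⌈·⌉ = 271
j=5: r + 4k = 347.139857… → ⌈·⌉ = 348
j=6: r + 5k = 423.425571… → ⌈·⌉ = 424
j=7: r + 6k = 499.711285… → ⌈·⌉ = 500
j=8: r + 7k = 575.997 → ⌈·⌉ = 576
j=9: r + 8k = 652.282714… → ⌈·⌉ = 653
j=10: r + 9k = 728.568428… → ⌈·⌉ = 729
j=11: r + 10k = 804.854142… → ⌈·⌉ = 805
j=12: r + 11k = 881.139857… → ⌈·⌉ = 882
j=13: r + 12k = 957.425571… → ⌈·⌉ = 958
j=14: r + 13k = 1033.711285… → ⌈·⌉ = 1034

42, 119, 195, 271, 348, 424, 500, 576, 653, 729, 805, 882, 958, 1034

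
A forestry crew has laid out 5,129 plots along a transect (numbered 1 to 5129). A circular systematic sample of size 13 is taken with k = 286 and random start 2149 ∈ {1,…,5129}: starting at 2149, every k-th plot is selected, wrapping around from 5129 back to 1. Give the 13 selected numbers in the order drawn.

Selection 1: 2149
Selection 2: 2149 + 286 = 2435
Selection 3: 2435 + 286 = 2721
Selection 4: 2721 + 286 = 3007
Selection 5: 3007 + 286 = 3293
Selection 6: 3293 + 286 = 3579
Selection 7: 3579 + 286 = 3865
Selection 8: 3865 + 286 = 4151
Selection 9: 4151 + 286 = 4437
Selection 10: 4437 + 286 = 4723
Selection 11: 4723 + 286 = 5009
Selection 12: 5009 + 286 = 5295 → 5295 − 5129 = 166
Selection 13: 166 + 286 = 452

2149, 2435, 2721, 3007, 3293, 3579, 3865, 4151, 4437, 4723, 5009, 166, 452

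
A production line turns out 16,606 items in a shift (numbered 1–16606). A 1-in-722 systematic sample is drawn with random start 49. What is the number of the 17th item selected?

k = 722
17th selection = r + (17−1)·k = 49 + 16×722 = 49 + 11552 = 11601

11601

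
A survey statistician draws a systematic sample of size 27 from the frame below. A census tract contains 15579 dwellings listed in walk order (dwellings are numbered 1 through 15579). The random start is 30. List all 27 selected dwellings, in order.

k = N/n = 15579/27 = 577
dwelling 1: 30
dwelling 2: 30 + 577 = 607
dwelling 3: 607 + 577 = 1184
dwelling 4: 1184 + 577 = 1761
dwelling 5: 1761 + 577 = 2338
dwelling 6: 2338 + 577 = 2915
dwelling 7: 2915 + 577 = 3492
dwelling 8: 3492 + 577 = 4069
dwelling 9: 4069 + 577 = 4646
dwelling 10: 4646 + 577 = 5223
dwelling 11: 5223 + 577 = 5800
dwelling 12: 5800 + 577 = 6377
dwelling 13: 6377 + 577 = 6954
dwelling 14: 6954 + 577 = 7531
dwelling 15: 7531 + 577 = 8108
dwelling 16: 8108 + 577 = 8685
dwelling 17: 8685 + 577 = 9262
dwelling 18: 9262 + 577 = 9839
dwelling 19: 9839 + 577 = 10416
dwelling 20: 10416 + 577 = 10993
dwelling 21: 10993 + 577 = 11570
dwelling 22: 11570 + 577 = 12147
dwelling 23: 12147 + 577 = 12724
dwelling 24: 12724 + 577 = 13301
dwelling 25: 13301 + 577 = 13878
dwelling 26: 13878 + 577 = 14455
dwelling 27: 14455 + 577 = 15032

30, 607, 1184, 1761, 2338, 2915, 3492, 4069, 4646, 5223, 5800, 6377, 6954, 7531, 8108, 8685, 9262, 9839, 10416, 10993, 11570, 12147, 12724, 13301, 13878, 14455, 15032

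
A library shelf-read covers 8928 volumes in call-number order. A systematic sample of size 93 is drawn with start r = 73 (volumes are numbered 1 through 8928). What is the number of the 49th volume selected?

4681

k = 8928/93 = 96
49th selection = r + (49−1)·k = 73 + 48×96 = 73 + 4608 = 4681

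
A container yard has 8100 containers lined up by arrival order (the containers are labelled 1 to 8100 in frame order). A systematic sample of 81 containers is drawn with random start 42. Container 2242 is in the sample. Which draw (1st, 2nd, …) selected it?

23

k = 8100/81 = 100
position = (2242 − 42)/100 + 1 = 2200/100 + 1 = 22 + 1 = 23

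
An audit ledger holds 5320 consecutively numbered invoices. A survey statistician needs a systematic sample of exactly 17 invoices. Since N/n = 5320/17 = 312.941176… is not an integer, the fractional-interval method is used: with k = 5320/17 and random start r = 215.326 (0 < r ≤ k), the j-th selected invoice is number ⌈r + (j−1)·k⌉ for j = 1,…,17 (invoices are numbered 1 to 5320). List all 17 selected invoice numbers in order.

j=1: r + 0k = 215.326 → ⌈·⌉ = 216
j=2: r + 1k = 528.267176… → ⌈·⌉ = 529
j=3: r + 2k = 841.208352… → ⌈·⌉ = 842
j=4: r + 3k = 1154.149529… → ⌈·⌉ = 1155
j=5: r + 4k = 1467.090705… → ⌈·⌉ = 1468
j=6: r + 5k = 1780.031882… → ⌈·⌉ = 1781
j=7: r + 6k = 2092.973058… → ⌈·⌉ = 2093
j=8: r + 7k = 2405.914235… → ⌈·⌉ = 2406
j=9: r + 8k = 2718.855411… → ⌈·⌉ = 2719
j=10: r + 9k = 3031.796588… → ⌈·⌉ = 3032
j=11: r + 10k = 3344.737764… → ⌈·⌉ = 3345
j=12: r + 11k = 3657.678941… → ⌈·⌉ = 3658
j=13: r + 12k = 3970.620117… → ⌈·⌉ = 3971
j=14: r + 13k = 4283.561294… → ⌈·⌉ = 4284
j=15: r + 14k = 4596.502470… → ⌈·⌉ = 4597
j=16: r + 15k = 4909.443647… → ⌈·⌉ = 4910
j=17: r + 16k = 5222.384823… → ⌈·⌉ = 5223

216, 529, 842, 1155, 1468, 1781, 2093, 2406, 2719, 3032, 3345, 3658, 3971, 4284, 4597, 4910, 5223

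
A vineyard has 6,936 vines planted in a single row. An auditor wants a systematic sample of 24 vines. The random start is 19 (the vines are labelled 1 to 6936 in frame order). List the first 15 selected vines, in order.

k = N/n = 6936/24 = 289
vine 1: 19
vine 2: 19 + 289 = 308
vine 3: 308 + 289 = 597
vine 4: 597 + 289 = 886
vine 5: 886 + 289 = 1175
vine 6: 1175 + 289 = 1464
vine 7: 1464 + 289 = 1753
vine 8: 1753 + 289 = 2042
vine 9: 2042 + 289 = 2331
vine 10: 2331 + 289 = 2620
vine 11: 2620 + 289 = 2909
vine 12: 2909 + 289 = 3198
vine 13: 3198 + 289 = 3487
vine 14: 3487 + 289 = 3776
vine 15: 3776 + 289 = 4065

19, 308, 597, 886, 1175, 1464, 1753, 2042, 2331, 2620, 2909, 3198, 3487, 3776, 4065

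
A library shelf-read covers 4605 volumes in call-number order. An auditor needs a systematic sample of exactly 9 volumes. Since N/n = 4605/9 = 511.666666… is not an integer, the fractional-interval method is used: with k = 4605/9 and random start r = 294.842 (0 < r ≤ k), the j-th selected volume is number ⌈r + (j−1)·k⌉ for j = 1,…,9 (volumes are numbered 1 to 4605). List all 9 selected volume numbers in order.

j=1: r + 0k = 294.842 → ⌈·⌉ = 295
j=2: r + 1k = 806.508666… → ⌈·⌉ = 807
j=3: r + 2k = 1318.175333… → ⌈·⌉ = 1319
j=4: r + 3k = 1829.842 → ⌈·⌉ = 1830
j=5: r + 4k = 2341.508666… → ⌈·⌉ = 2342
j=6: r + 5k = 2853.175333… → ⌈·⌉ = 2854
j=7: r + 6k = 3364.842 → ⌈·⌉ = 3365
j=8: r + 7k = 3876.508666… → ⌈·⌉ = 3877
j=9: r + 8k = 4388.175333… → ⌈·⌉ = 4389

295, 807, 1319, 1830, 2342, 2854, 3365, 3877, 4389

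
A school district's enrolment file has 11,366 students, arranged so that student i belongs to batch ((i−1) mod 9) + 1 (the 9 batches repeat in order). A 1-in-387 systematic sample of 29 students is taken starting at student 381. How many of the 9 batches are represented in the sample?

Consecutive selections differ by k = 387, so their batch numbers differ by 387 mod 9 = 0.
gcd(387, 9) = 9, so the sample visits 9/9 = 1 distinct residues mod 9.
Start 381 is batch 3; the batches hit are 3.

1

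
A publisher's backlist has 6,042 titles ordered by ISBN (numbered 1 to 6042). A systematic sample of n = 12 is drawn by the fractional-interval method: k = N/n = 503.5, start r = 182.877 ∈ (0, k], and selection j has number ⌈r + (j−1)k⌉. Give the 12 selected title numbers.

183, 687, 1190, 1694, 2197, 2701, 3204, 3708, 4211, 4715, 5218, 5722

j=1: r + 0k = 182.877 → ⌈·⌉ = 183
j=2: r + 1k = 686.377 → ⌈·⌉ = 687
j=3: r + 2k = 1189.877 → ⌈·⌉ = 1190
j=4: r + 3k = 1693.377 → ⌈·⌉ = 1694
j=5: r + 4k = 2196.877 → ⌈·⌉ = 2197
j=6: r + 5k = 2700.377 → ⌈·⌉ = 2701
j=7: r + 6k = 3203.877 → ⌈·⌉ = 3204
j=8: r + 7k = 3707.377 → ⌈·⌉ = 3708
j=9: r + 8k = 4210.877 → ⌈·⌉ = 4211
j=10: r + 9k = 4714.377 → ⌈·⌉ = 4715
j=11: r + 10k = 5217.877 → ⌈·⌉ = 5218
j=12: r + 11k = 5721.377 → ⌈·⌉ = 5722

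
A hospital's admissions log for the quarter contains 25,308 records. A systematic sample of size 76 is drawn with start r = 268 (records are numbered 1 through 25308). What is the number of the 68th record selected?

22579

k = 25308/76 = 333
68th selection = r + (68−1)·k = 268 + 67×333 = 268 + 22311 = 22579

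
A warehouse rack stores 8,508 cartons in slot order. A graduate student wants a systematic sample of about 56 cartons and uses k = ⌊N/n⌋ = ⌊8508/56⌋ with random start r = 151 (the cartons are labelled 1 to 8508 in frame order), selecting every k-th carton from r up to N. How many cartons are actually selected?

56

k = ⌊8508/56⌋ = 151
Achieved size = ⌊(8508 − 151)/151⌋ + 1 = ⌊8357/151⌋ + 1 = 55 + 1 = 56
(last selection: 151 + 55×151 = 8456 ≤ 8508; next would be 8607 > 8508)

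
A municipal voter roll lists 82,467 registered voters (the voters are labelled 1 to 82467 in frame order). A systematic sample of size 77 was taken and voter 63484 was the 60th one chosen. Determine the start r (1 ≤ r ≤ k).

k = 82467/77 = 1071
r = 63484 − (60−1)×1071 = 63484 − 63189 = 295

295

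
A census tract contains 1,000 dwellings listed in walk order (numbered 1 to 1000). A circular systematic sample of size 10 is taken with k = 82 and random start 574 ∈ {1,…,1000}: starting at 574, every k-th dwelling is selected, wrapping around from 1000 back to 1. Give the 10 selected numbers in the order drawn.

574, 656, 738, 820, 902, 984, 66, 148, 230, 312

Selection 1: 574
Selection 2: 574 + 82 = 656
Selection 3: 656 + 82 = 738
Selection 4: 738 + 82 = 820
Selection 5: 820 + 82 = 902
Selection 6: 902 + 82 = 984
Selection 7: 984 + 82 = 1066 → 1066 − 1000 = 66
Selection 8: 66 + 82 = 148
Selection 9: 148 + 82 = 230
Selection 10: 230 + 82 = 312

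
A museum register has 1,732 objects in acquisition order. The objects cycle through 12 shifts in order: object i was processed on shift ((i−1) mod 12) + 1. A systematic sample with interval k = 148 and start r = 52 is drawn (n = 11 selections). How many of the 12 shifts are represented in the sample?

Consecutive selections differ by k = 148, so their shift numbers differ by 148 mod 12 = 4.
gcd(148, 12) = 4, so the sample visits 12/4 = 3 distinct residues mod 12.
Start 52 is shift 4; the shifts hit are 4, 8, 12.

3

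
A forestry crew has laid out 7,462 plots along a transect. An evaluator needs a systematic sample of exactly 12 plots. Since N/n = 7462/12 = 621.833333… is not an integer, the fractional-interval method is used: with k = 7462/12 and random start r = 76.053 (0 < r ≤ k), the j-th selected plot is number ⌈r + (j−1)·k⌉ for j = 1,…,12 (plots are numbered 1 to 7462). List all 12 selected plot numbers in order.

j=1: r + 0k = 76.053 → ⌈·⌉ = 77
j=2: r + 1k = 697.886333… → ⌈·⌉ = 698
j=3: r + 2k = 1319.719666… → ⌈·⌉ = 1320
j=4: r + 3k = 1941.553 → ⌈·⌉ = 1942
j=5: r + 4k = 2563.386333… → ⌈·⌉ = 2564
j=6: r + 5k = 3185.219666… → ⌈·⌉ = 3186
j=7: r + 6k = 3807.053 → ⌈·⌉ = 3808
j=8: r + 7k = 4428.886333… → ⌈·⌉ = 4429
j=9: r + 8k = 5050.719666… → ⌈·⌉ = 5051
j=10: r + 9k = 5672.553 → ⌈·⌉ = 5673
j=11: r + 10k = 6294.386333… → ⌈·⌉ = 6295
j=12: r + 11k = 6916.219666… → ⌈·⌉ = 6917

77, 698, 1320, 1942, 2564, 3186, 3808, 4429, 5051, 5673, 6295, 6917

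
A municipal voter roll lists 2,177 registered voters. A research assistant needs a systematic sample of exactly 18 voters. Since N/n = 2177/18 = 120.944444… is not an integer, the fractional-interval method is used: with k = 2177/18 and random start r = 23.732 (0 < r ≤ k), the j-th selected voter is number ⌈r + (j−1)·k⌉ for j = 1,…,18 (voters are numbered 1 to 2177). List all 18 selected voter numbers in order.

j=1: r + 0k = 23.732 → ⌈·⌉ = 24
j=2: r + 1k = 144.676444… → ⌈·⌉ = 145
j=3: r + 2k = 265.620888… → ⌈·⌉ = 266
j=4: r + 3k = 386.565333… → ⌈·⌉ = 387
j=5: r + 4k = 507.509777… → ⌈·⌉ = 508
j=6: r + 5k = 628.454222… → ⌈·⌉ = 629
j=7: r + 6k = 749.398666… → ⌈·⌉ = 750
j=8: r + 7k = 870.343111… → ⌈·⌉ = 871
j=9: r + 8k = 991.287555… → ⌈·⌉ = 992
j=10: r + 9k = 1112.232 → ⌈·⌉ = 1113
j=11: r + 10k = 1233.176444… → ⌈·⌉ = 1234
j=12: r + 11k = 1354.120888… → ⌈·⌉ = 1355
j=13: r + 12k = 1475.065333… → ⌈·⌉ = 1476
j=14: r + 13k = 1596.009777… → ⌈·⌉ = 1597
j=15: r + 14k = 1716.954222… → ⌈·⌉ = 1717
j=16: r + 15k = 1837.898666… → ⌈·⌉ = 1838
j=17: r + 16k = 1958.843111… → ⌈·⌉ = 1959
j=18: r + 17k = 2079.787555… → ⌈·⌉ = 2080

24, 145, 266, 387, 508, 629, 750, 871, 992, 1113, 1234, 1355, 1476, 1597, 1717, 1838, 1959, 2080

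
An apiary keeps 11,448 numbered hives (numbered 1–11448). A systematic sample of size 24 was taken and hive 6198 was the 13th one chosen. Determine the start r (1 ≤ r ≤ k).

k = 11448/24 = 477
r = 6198 − (13−1)×477 = 6198 − 5724 = 474

474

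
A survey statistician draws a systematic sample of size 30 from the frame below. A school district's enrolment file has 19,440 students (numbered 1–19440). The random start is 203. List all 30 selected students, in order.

203, 851, 1499, 2147, 2795, 3443, 4091, 4739, 5387, 6035, 6683, 7331, 7979, 8627, 9275, 9923, 10571, 11219, 11867, 12515, 13163, 13811, 14459, 15107, 15755, 16403, 17051, 17699, 18347, 18995

k = N/n = 19440/30 = 648
student 1: 203
student 2: 203 + 648 = 851
student 3: 851 + 648 = 1499
student 4: 1499 + 648 = 2147
student 5: 2147 + 648 = 2795
student 6: 2795 + 648 = 3443
student 7: 3443 + 648 = 4091
student 8: 4091 + 648 = 4739
student 9: 4739 + 648 = 5387
student 10: 5387 + 648 = 6035
student 11: 6035 + 648 = 6683
student 12: 6683 + 648 = 7331
student 13: 7331 + 648 = 7979
student 14: 7979 + 648 = 8627
student 15: 8627 + 648 = 9275
student 16: 9275 + 648 = 9923
student 17: 9923 + 648 = 10571
student 18: 10571 + 648 = 11219
student 19: 11219 + 648 = 11867
student 20: 11867 + 648 = 12515
student 21: 12515 + 648 = 13163
student 22: 13163 + 648 = 13811
student 23: 13811 + 648 = 14459
student 24: 14459 + 648 = 15107
student 25: 15107 + 648 = 15755
student 26: 15755 + 648 = 16403
student 27: 16403 + 648 = 17051
student 28: 17051 + 648 = 17699
student 29: 17699 + 648 = 18347
student 30: 18347 + 648 = 18995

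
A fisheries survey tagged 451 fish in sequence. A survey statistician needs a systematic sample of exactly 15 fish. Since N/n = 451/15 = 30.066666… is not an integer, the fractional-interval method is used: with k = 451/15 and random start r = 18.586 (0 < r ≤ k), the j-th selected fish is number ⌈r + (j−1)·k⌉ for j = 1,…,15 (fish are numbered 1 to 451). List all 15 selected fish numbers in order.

19, 49, 79, 109, 139, 169, 199, 230, 260, 290, 320, 350, 380, 410, 440

j=1: r + 0k = 18.586 → ⌈·⌉ = 19
j=2: r + 1k = 48.652666… → ⌈·⌉ = 49
j=3: r + 2k = 78.719333… → ⌈·⌉ = 79
j=4: r + 3k = 108.786 → ⌈·⌉ = 109
j=5: r + 4k = 138.852666… → ⌈·⌉ = 139
j=6: r + 5k = 168.919333… → ⌈·⌉ = 169
j=7: r + 6k = 198.986 → ⌈·⌉ = 199
j=8: r + 7k = 229.052666… → ⌈·⌉ = 230
j=9: r + 8k = 259.119333… → ⌈·⌉ = 260
j=10: r + 9k = 289.186 → ⌈·⌉ = 290
j=11: r + 10k = 319.252666… → ⌈·⌉ = 320
j=12: r + 11k = 349.319333… → ⌈·⌉ = 350
j=13: r + 12k = 379.386 → ⌈·⌉ = 380
j=14: r + 13k = 409.452666… → ⌈·⌉ = 410
j=15: r + 14k = 439.519333… → ⌈·⌉ = 440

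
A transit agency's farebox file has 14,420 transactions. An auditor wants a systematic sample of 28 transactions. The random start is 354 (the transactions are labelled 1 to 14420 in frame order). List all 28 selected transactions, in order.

354, 869, 1384, 1899, 2414, 2929, 3444, 3959, 4474, 4989, 5504, 6019, 6534, 7049, 7564, 8079, 8594, 9109, 9624, 10139, 10654, 11169, 11684, 12199, 12714, 13229, 13744, 14259

k = N/n = 14420/28 = 515
transaction 1: 354
transaction 2: 354 + 515 = 869
transaction 3: 869 + 515 = 1384
transaction 4: 1384 + 515 = 1899
transaction 5: 1899 + 515 = 2414
transaction 6: 2414 + 515 = 2929
transaction 7: 2929 + 515 = 3444
transaction 8: 3444 + 515 = 3959
transaction 9: 3959 + 515 = 4474
transaction 10: 4474 + 515 = 4989
transaction 11: 4989 + 515 = 5504
transaction 12: 5504 + 515 = 6019
transaction 13: 6019 + 515 = 6534
transaction 14: 6534 + 515 = 7049
transaction 15: 7049 + 515 = 7564
transaction 16: 7564 + 515 = 8079
transaction 17: 8079 + 515 = 8594
transaction 18: 8594 + 515 = 9109
transaction 19: 9109 + 515 = 9624
transaction 20: 9624 + 515 = 10139
transaction 21: 10139 + 515 = 10654
transaction 22: 10654 + 515 = 11169
transaction 23: 11169 + 515 = 11684
transaction 24: 11684 + 515 = 12199
transaction 25: 12199 + 515 = 12714
transaction 26: 12714 + 515 = 13229
transaction 27: 13229 + 515 = 13744
transaction 28: 13744 + 515 = 14259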